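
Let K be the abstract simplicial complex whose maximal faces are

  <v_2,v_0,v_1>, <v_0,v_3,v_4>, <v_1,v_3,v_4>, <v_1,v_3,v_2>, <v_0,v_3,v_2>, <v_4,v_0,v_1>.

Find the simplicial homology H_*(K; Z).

Order the vertices as v_0 < v_1 < v_2 < v_3 < v_4. Listing each simplex with vertices in this order, K has dimension 2 with simplices:

  0-simplices (5): [v_0], [v_1], [v_2], [v_3], [v_4]
  1-simplices (9): [v_0,v_1], [v_0,v_2], [v_0,v_3], [v_0,v_4], [v_1,v_2], [v_1,v_3], [v_1,v_4], [v_2,v_3], [v_3,v_4]
  2-simplices (6): [v_0,v_1,v_2], [v_0,v_1,v_4], [v_0,v_2,v_3], [v_0,v_3,v_4], [v_1,v_2,v_3], [v_1,v_3,v_4]

Hence C_0 ≅ Z^5, C_1 ≅ Z^9, C_2 ≅ Z^6.

Boundary ∂_1: C_1 → C_0 maps an edge to its endpoints' difference, ∂[p,q] = q − p.
As a 5×9 matrix over Z this has rank 4, with invariant factors (1,1,1,1).

∂_2: C_2 → C_1 sends each 2-simplex [p,q,r] to [q,r] − [p,r] + [p,q]. For instance
  ∂[v_0,v_2,v_3] = [v_2,v_3] − [v_0,v_3] + [v_0,v_2],
  ∂[v_0,v_3,v_4] = [v_3,v_4] − [v_0,v_4] + [v_0,v_3].
The 9×6 boundary matrix has rank 5 and Smith normal form diag(1,1,1,1,1).

From H_k ≅ ker(∂_k) / im(∂_{k+1}) we obtain:

  H_0: rank C_0 − rank ∂_1 = 5 − 4 = 1, and the invariant factors of ∂_1 are all 1, so H_0 ≅ Z.
  H_1: rank ker ∂_1 − rank ∂_2 = (9 − 4) − 5 = 0, and the invariant factors of ∂_2 are all 1, so H_1 ≅ 0.
  H_2: rank ker ∂_2 − rank ∂_3 = (6 − 5) − 0 = 1, and there is no ∂_3, so H_2 ≅ Z.

H_0 ≅ Z,  H_1 = 0,  H_2 ≅ Z.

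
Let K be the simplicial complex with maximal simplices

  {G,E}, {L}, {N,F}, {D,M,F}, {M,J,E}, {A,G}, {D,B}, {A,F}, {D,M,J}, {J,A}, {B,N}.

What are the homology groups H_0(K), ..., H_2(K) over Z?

H_0 = Z^2,  H_1 = Z^3,  H_2 = 0.

Order the vertices as A < B < D < E < F < G < J < L < M < N. Listing each simplex with vertices in this order, K has dimension 2 with simplices:

  0-simplices (10): A, B, D, E, F, G, J, L, M, N
  1-simplices (14): AF, AG, AJ, BD, BN, DF, DJ, DM, EG, EJ, EM, FM, FN, JM
  2-simplices (3): DFM, DJM, EJM

giving chain groups C_0 ≅ Z^10, C_1 ≅ Z^14, C_2 ≅ Z^3.

∂_1: C_1 → C_0 maps an edge to its endpoints' difference, ∂[p,q] = q − p. For instance
  ∂BD = D − B.
This gives a 10×14 integer matrix of rank 8; reducing to Smith normal form yields diagonal entries (1,1,1,1,1,1,1,1).

The boundary map ∂_2: C_2 → C_1 maps a triangle to the signed sum of its edges. For instance
  ∂DJM = JM − DM + DJ,
  ∂EJM = JM − EM + EJ.
The resulting 14×3 matrix has rank 3, and its Smith normal form has invariant factors (1,1,1).

Computing H_k = (kernel of ∂_k) / (image of ∂_{k+1}):

  H_0: rank C_0 − rank ∂_1 = 10 − 8 = 2, and the invariant factors of ∂_1 are all 1, so H_0 = Z^2.
  H_1: rank ker ∂_1 − rank ∂_2 = (14 − 8) − 3 = 3, and the invariant factors of ∂_2 are all 1, so H_1 = Z^3.
  H_2: rank ker ∂_2 − rank ∂_3 = (3 − 3) − 0 = 0, and there is no ∂_3, so H_2 = 0.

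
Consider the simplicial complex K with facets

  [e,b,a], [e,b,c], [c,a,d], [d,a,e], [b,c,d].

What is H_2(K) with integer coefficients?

H_2 ≅ 0.

We work with the vertex ordering a < b < c < d < e. The simplices of K, each written with vertices in increasing order, are:

  0-simplices (5): a, b, c, d, e
  1-simplices (10): ab, ac, ad, ae, bc, bd, be, cd, ce, de
  2-simplices (5): abe, acd, ade, bcd, bce

so the chain groups are C_0 ≅ Z^5, C_1 ≅ Z^10, C_2 ≅ Z^5.

Boundary ∂_1: C_1 → C_0 maps an edge to its endpoints' difference, ∂[p,q] = q − p.
The resulting 5×10 matrix has rank 4, and its Smith normal form has invariant factors (1,1,1,1).

Boundary ∂_2: C_2 → C_1 acts by ∂[p,q,r] = [q,r] − [p,r] + [p,q]. For instance
  ∂bcd = cd − bd + bc,
  ∂acd = cd − ad + ac.
This gives a 10×5 integer matrix of rank 5; reducing to Smith normal form yields diagonal entries (1,1,1,1,1).

Reading off H_k = ker ∂_k / im ∂_{k+1}:

  H_2: rank ker ∂_2 − rank ∂_3 = (5 − 5) − 0 = 0, and there is no ∂_3, so H_2 ≅ 0.

(K is a triangulation of the Möbius band.)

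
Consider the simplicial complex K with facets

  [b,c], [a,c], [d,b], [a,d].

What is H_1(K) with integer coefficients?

H_1 ≅ Z.

K has 4 vertices, 4 edges.
rank ∂_1 = 3, rank ∂_2 = 0 ⇒ b_1 = 4 − 3 − 0 = 1. So H_1 ≅ Z.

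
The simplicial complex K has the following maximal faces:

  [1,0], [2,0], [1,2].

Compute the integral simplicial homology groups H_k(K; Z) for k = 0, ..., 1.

H_0 = Z,  H_1 = Z.

Fix the vertex order 0 < 1 < 2 and write every simplex with vertices in increasing order. Then dim K = 1 and the simplices of K are:

  0-simplices (3): [0], [1], [2]
  1-simplices (3): [0,1], [0,2], [1,2]

giving chain groups C_0 ≅ Z^3, C_1 ≅ Z^3.

Boundary ∂_1: C_1 → C_0 sends each edge [p,q] (with p < q) to q − p.
The resulting 3×3 matrix has rank 2, and its Smith normal form has invariant factors (1,1).

Computing H_k = (kernel of ∂_k) / (image of ∂_{k+1}):

  H_0: rank C_0 − rank ∂_1 = 3 − 2 = 1, and the invariant factors of ∂_1 are all 1, so H_0 ≅ Z.
  H_1: rank ker ∂_1 − rank ∂_2 = (3 − 2) − 0 = 1, and there is no ∂_2, so H_1 ≅ Z.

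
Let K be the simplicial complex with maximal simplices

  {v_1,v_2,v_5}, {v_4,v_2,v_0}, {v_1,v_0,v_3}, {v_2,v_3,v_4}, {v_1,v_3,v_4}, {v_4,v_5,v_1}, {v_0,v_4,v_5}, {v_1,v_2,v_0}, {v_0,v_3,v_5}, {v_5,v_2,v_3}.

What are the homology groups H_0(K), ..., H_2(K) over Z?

K has 6 vertices, 15 edges, 10 triangles.
rank ∂_0 = 0, rank ∂_1 = 5 ⇒ b_0 = 6 − 0 − 5 = 1; all invariant factors of ∂_1 are 1 so no torsion. So H_0 = Z.
rank ∂_1 = 5, rank ∂_2 = 10 ⇒ b_1 = 15 − 5 − 10 = 0; ∂_2 has invariant factor(s) [2] giving torsion. So H_1 = Z/2.
rank ∂_2 = 10, rank ∂_3 = 0 ⇒ b_2 = 10 − 10 − 0 = 0. So H_2 = 0.

H_0 = Z,  H_1 = Z/2,  H_2 = 0.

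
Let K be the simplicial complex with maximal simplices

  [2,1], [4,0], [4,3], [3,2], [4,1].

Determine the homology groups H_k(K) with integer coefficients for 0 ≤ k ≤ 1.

Fix the vertex order 0 < 1 < 2 < 3 < 4 and write every simplex with vertices in increasing order. Then dim K = 1 and the simplices of K are:

  0-simplices (5): [0], [1], [2], [3], [4]
  1-simplices (5): [0,4], [1,2], [1,4], [2,3], [3,4]

giving chain groups C_0 ≅ Z^5, C_1 ≅ Z^5.

Boundary ∂_1: C_1 → C_0 is given by ∂[p,q] = [q] − [p]. For instance
  ∂[3,4] = [4] − [3].
This gives a 5×5 integer matrix of rank 4; reducing to Smith normal form yields diagonal entries (1,1,1,1).

Computing H_k = (kernel of ∂_k) / (image of ∂_{k+1}):

  H_0: rank C_0 − rank ∂_1 = 5 − 4 = 1, and the invariant factors of ∂_1 are all 1, so H_0 ≅ Z.
  H_1: rank ker ∂_1 − rank ∂_2 = (5 − 4) − 0 = 1, and there is no ∂_2, so H_1 ≅ Z.

As a check, the Euler characteristic is 5 − 5 = 0, which agrees with 1 − 1 = 0.

H_0 = Z,  H_1 = Z.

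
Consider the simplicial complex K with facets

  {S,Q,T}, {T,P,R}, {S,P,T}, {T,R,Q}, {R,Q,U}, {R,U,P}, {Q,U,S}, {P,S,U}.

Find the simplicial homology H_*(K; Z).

H_0 ≅ Z,  H_1 = 0,  H_2 ≅ Z.

Fix the vertex order P < Q < R < S < T < U and write every simplex with vertices in increasing order. Then dim K = 2 and the simplices of K are:

  0-simplices (6): P, Q, R, S, T, U
  1-simplices (12): PR, PS, PT, PU, QR, QS, QT, QU, RT, RU, ST, SU
  2-simplices (8): PRT, PRU, PST, PSU, QRT, QRU, QST, QSU

Hence C_0 ≅ Z^6, C_1 ≅ Z^12, C_2 ≅ Z^8.

The boundary map ∂_1: C_1 → C_0 sends each edge [p,q] (with p < q) to q − p.
The resulting 6×12 matrix has rank 5, and its Smith normal form has invariant factors (1,1,1,1,1).

The boundary map ∂_2: C_2 → C_1 acts by ∂[p,q,r] = [q,r] − [p,r] + [p,q]. For instance
  ∂QRU = RU − QU + QR,
  ∂QSU = SU − QU + QS.
The resulting 12×8 matrix has rank 7, and its Smith normal form has invariant factors (1,1,1,1,1,1,1).

Now H_k = ker ∂_k / im ∂_{k+1}, so:

  H_0: rank C_0 − rank ∂_1 = 6 − 5 = 1, and the invariant factors of ∂_1 are all 1, so H_0 ≅ Z.
  H_1: rank ker ∂_1 − rank ∂_2 = (12 − 5) − 7 = 0, and the invariant factors of ∂_2 are all 1, so H_1 ≅ 0.
  H_2: rank ker ∂_2 − rank ∂_3 = (8 − 7) − 0 = 1, and there is no ∂_3, so H_2 ≅ Z.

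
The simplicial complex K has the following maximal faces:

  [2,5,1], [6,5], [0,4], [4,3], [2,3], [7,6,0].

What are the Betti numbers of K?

b_0 = 1, b_1 = 1, b_2 = 0.

Take the total order 0 < 1 < 2 < 3 < 4 < 5 < 6 < 7 on the vertex set. Then K (dimension 2) consists of the simplices:

  0-simplices (8): [0], [1], [2], [3], [4], [5], [6], [7]
  1-simplices (10): [0,4], [0,6], [0,7], [1,2], [1,5], [2,3], [2,5], [3,4], [5,6], [6,7]
  2-simplices (2): [0,6,7], [1,2,5]

so the chain groups are C_0 ≅ Z^8, C_1 ≅ Z^10, C_2 ≅ Z^2.

Boundary ∂_1: C_1 → C_0 maps an edge to its endpoints' difference, ∂[p,q] = q − p. For instance
  ∂[2,5] = [5] − [2].
As a 8×10 matrix over Z this has rank 7, with invariant factors (1,1,1,1,1,1,1).

The boundary map ∂_2: C_2 → C_1 maps a triangle to the signed sum of its edges. For instance
  ∂[1,2,5] = [2,5] − [1,5] + [1,2],
  ∂[0,6,7] = [6,7] − [0,7] + [0,6].
The 10×2 boundary matrix has rank 2 and Smith normal form diag(1,1).

Reading off H_k = ker ∂_k / im ∂_{k+1}:

  H_0: rank C_0 − rank ∂_1 = 8 − 7 = 1, and the invariant factors of ∂_1 are all 1, so H_0 ≅ Z.
  H_1: rank ker ∂_1 − rank ∂_2 = (10 − 7) − 2 = 1, and the invariant factors of ∂_2 are all 1, so H_1 ≅ Z.
  H_2: rank ker ∂_2 − rank ∂_3 = (2 − 2) − 0 = 0, and there is no ∂_3, so H_2 ≅ 0.

As a check, the Euler characteristic is 8 − 10 + 2 = 0, which agrees with 1 − 1 + 0 = 0.

Hence the Betti numbers are b_0 = 1, b_1 = 1, b_2 = 0.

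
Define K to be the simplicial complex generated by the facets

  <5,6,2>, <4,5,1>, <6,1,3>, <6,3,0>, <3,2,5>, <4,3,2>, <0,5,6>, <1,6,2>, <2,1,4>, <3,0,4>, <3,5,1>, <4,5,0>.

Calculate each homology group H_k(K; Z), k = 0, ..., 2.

H_0 = Z,  H_1 = Z/2,  H_2 = 0.

We work with the vertex ordering 0 < 1 < 2 < 3 < 4 < 5 < 6. The simplices of K, each written with vertices in increasing order, are:

  0-simplices (7): [0], [1], [2], [3], [4], [5], [6]
  1-simplices (18): [0,3], [0,4], [0,5], [0,6], [1,2], [1,3], [1,4], [1,5], [1,6], [2,3], [2,4], [2,5], [2,6], [3,4], [3,5], [3,6], [4,5], [5,6]
  2-simplices (12): [0,3,4], [0,3,6], [0,4,5], [0,5,6], [1,2,4], [1,2,6], [1,3,5], [1,3,6], [1,4,5], [2,3,4], [2,3,5], [2,5,6]

Hence C_0 ≅ Z^7, C_1 ≅ Z^18, C_2 ≅ Z^12.

∂_1: C_1 → C_0 sends each edge [p,q] (with p < q) to q − p.
The 7×18 boundary matrix has rank 6 and Smith normal form diag(1,1,1,1,1,1).

The boundary map ∂_2: C_2 → C_1 sends each 2-simplex [p,q,r] to [q,r] − [p,r] + [p,q]. For instance
  ∂[0,5,6] = [5,6] − [0,6] + [0,5],
  ∂[1,3,5] = [3,5] − [1,5] + [1,3].
The resulting 18×12 matrix has rank 12, and its Smith normal form has invariant factors (1,1,1,1,1,1,1,1,1,1,1,2).

Now H_k = ker ∂_k / im ∂_{k+1}, so:

  H_0: rank C_0 − rank ∂_1 = 7 − 6 = 1, and the invariant factors of ∂_1 are all 1, so H_0 = Z.
  H_1: rank ker ∂_1 − rank ∂_2 = (18 − 6) − 12 = 0, and ∂_2 has invariant factor 2 > 1, so H_1 = Z/2.
  H_2: rank ker ∂_2 − rank ∂_3 = (12 − 12) − 0 = 0, and there is no ∂_3, so H_2 = 0.

As a check, the Euler characteristic is 7 − 18 + 12 = 1, which agrees with 1 − 0 + 0 = 1.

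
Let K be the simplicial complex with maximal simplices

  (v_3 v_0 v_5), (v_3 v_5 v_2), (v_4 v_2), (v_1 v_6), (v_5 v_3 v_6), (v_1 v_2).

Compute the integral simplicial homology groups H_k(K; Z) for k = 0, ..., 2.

H_0 = Z,  H_1 = Z,  H_2 = 0.

We work with the vertex ordering v_0 < v_1 < v_2 < v_3 < v_4 < v_5 < v_6. The simplices of K, each written with vertices in increasing order, are:

  0-simplices (7): [v_0], [v_1], [v_2], [v_3], [v_4], [v_5], [v_6]
  1-simplices (10): [v_0,v_3], [v_0,v_5], [v_1,v_2], [v_1,v_6], [v_2,v_3], [v_2,v_4], [v_2,v_5], [v_3,v_5], [v_3,v_6], [v_5,v_6]
  2-simplices (3): [v_0,v_3,v_5], [v_2,v_3,v_5], [v_3,v_5,v_6]

giving chain groups C_0 ≅ Z^7, C_1 ≅ Z^10, C_2 ≅ Z^3.

∂_1: C_1 → C_0 maps an edge to its endpoints' difference, ∂[p,q] = q − p.
As a 7×10 matrix over Z this has rank 6, with invariant factors (1,1,1,1,1,1).

The boundary map ∂_2: C_2 → C_1 acts by ∂[p,q,r] = [q,r] − [p,r] + [p,q]. For instance
  ∂[v_0,v_3,v_5] = [v_3,v_5] − [v_0,v_5] + [v_0,v_3],
  ∂[v_3,v_5,v_6] = [v_5,v_6] − [v_3,v_6] + [v_3,v_5].
This gives a 10×3 integer matrix of rank 3; reducing to Smith normal form yields diagonal entries (1,1,1).

From H_k ≅ ker(∂_k) / im(∂_{k+1}) we obtain:

  H_0: rank C_0 − rank ∂_1 = 7 − 6 = 1, and the invariant factors of ∂_1 are all 1, so H_0 ≅ Z.
  H_1: rank ker ∂_1 − rank ∂_2 = (10 − 6) − 3 = 1, and the invariant factors of ∂_2 are all 1, so H_1 ≅ Z.
  H_2: rank ker ∂_2 − rank ∂_3 = (3 − 3) − 0 = 0, and there is no ∂_3, so H_2 ≅ 0.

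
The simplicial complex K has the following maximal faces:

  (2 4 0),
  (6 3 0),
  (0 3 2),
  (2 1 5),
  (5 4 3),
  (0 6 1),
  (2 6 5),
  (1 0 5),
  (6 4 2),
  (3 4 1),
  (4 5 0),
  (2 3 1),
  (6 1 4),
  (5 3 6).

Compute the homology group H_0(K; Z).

H_0 = Z.

We work with the vertex ordering 0 < 1 < 2 < 3 < 4 < 5 < 6. The simplices of K, each written with vertices in increasing order, are:

  0-simplices (7): [0], [1], [2], [3], [4], [5], [6]
  1-simplices (21): [0,1], [0,2], [0,3], [0,4], [0,5], [0,6], [1,2], [1,3], [1,4], [1,5], [1,6], [2,3], [2,4], [2,5], [2,6], [3,4], [3,5], [3,6], [4,5], [4,6], [5,6]
  2-simplices (14): [0,1,5], [0,1,6], [0,2,3], [0,2,4], [0,3,6], [0,4,5], [1,2,3], [1,2,5], [1,3,4], [1,4,6], [2,4,6], [2,5,6], [3,4,5], [3,5,6]

Hence C_0 ≅ Z^7, C_1 ≅ Z^21, C_2 ≅ Z^14.

∂_1: C_1 → C_0 is given by ∂[p,q] = [q] − [p]. For instance
  ∂[0,1] = [1] − [0].
This gives a 7×21 integer matrix of rank 6; reducing to Smith normal form yields diagonal entries (1,1,1,1,1,1).

∂_2: C_2 → C_1 maps a triangle to the signed sum of its edges. For instance
  ∂[1,3,4] = [3,4] − [1,4] + [1,3],
  ∂[1,2,3] = [2,3] − [1,3] + [1,2].
This gives a 21×14 integer matrix of rank 13; reducing to Smith normal form yields diagonal entries (1,1,1,1,1,1,1,1,1,1,1,1,1).

From H_k ≅ ker(∂_k) / im(∂_{k+1}) we obtain:

  H_0: rank C_0 − rank ∂_1 = 7 − 6 = 1, and the invariant factors of ∂_1 are all 1, so H_0 = Z.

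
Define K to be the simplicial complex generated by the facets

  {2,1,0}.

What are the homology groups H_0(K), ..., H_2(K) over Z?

Fix the vertex order 0 < 1 < 2 and write every simplex with vertices in increasing order. Then dim K = 2 and the simplices of K are:

  0-simplices (3): [0], [1], [2]
  1-simplices (3): [0,1], [0,2], [1,2]
  2-simplices (1): [0,1,2]

Hence C_0 ≅ Z^3, C_1 ≅ Z^3, C_2 ≅ Z^1.

The boundary map ∂_1: C_1 → C_0 sends each edge [p,q] (with p < q) to q − p. For instance
  ∂[0,1] = [1] − [0].
The resulting 3×3 matrix has rank 2, and its Smith normal form has invariant factors (1,1).

∂_2: C_2 → C_1 maps a triangle to the signed sum of its edges. For instance
  ∂[0,1,2] = [1,2] − [0,2] + [0,1].
As a 3×1 matrix over Z this has rank 1, with invariant factors (1).

From H_k ≅ ker(∂_k) / im(∂_{k+1}) we obtain:

  H_0: rank C_0 − rank ∂_1 = 3 − 2 = 1, and the invariant factors of ∂_1 are all 1, so H_0 = Z.
  H_1: rank ker ∂_1 − rank ∂_2 = (3 − 2) − 1 = 0, and the invariant factors of ∂_2 are all 1, so H_1 = 0.
  H_2: rank ker ∂_2 − rank ∂_3 = (1 − 1) − 0 = 0, and there is no ∂_3, so H_2 = 0.

As a check, the Euler characteristic is 3 − 3 + 1 = 1, which agrees with 1 − 0 + 0 = 1.

H_0 ≅ Z,  H_1 = 0,  H_2 = 0.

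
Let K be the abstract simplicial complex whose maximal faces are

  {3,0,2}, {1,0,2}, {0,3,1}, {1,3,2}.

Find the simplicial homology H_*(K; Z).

H_0 ≅ Z,  H_1 = 0,  H_2 ≅ Z.

Take the total order 0 < 1 < 2 < 3 on the vertex set. Then K (dimension 2) consists of the simplices:

  0-simplices (4): [0], [1], [2], [3]
  1-simplices (6): [0,1], [0,2], [0,3], [1,2], [1,3], [2,3]
  2-simplices (4): [0,1,2], [0,1,3], [0,2,3], [1,2,3]

Hence C_0 ≅ Z^4, C_1 ≅ Z^6, C_2 ≅ Z^4.

∂_1: C_1 → C_0 maps an edge to its endpoints' difference, ∂[p,q] = q − p.
As a 4×6 matrix over Z this has rank 3, with invariant factors (1,1,1).

The boundary map ∂_2: C_2 → C_1 acts by ∂[p,q,r] = [q,r] − [p,r] + [p,q]. For instance
  ∂[0,1,2] = [1,2] − [0,2] + [0,1],
  ∂[0,1,3] = [1,3] − [0,3] + [0,1].
As a 6×4 matrix over Z this has rank 3, with invariant factors (1,1,1).

Now H_k = ker ∂_k / im ∂_{k+1}, so:

  H_0: rank C_0 − rank ∂_1 = 4 − 3 = 1, and the invariant factors of ∂_1 are all 1, so H_0 = Z.
  H_1: rank ker ∂_1 − rank ∂_2 = (6 − 3) − 3 = 0, and the invariant factors of ∂_2 are all 1, so H_1 = 0.
  H_2: rank ker ∂_2 − rank ∂_3 = (4 − 3) − 0 = 1, and there is no ∂_3, so H_2 = Z.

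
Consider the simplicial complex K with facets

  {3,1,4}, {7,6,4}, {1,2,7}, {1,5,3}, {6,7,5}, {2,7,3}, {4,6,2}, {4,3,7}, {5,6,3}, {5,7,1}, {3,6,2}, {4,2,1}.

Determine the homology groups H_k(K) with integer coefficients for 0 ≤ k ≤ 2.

Fix the vertex order 1 < 2 < 3 < 4 < 5 < 6 < 7 and write every simplex with vertices in increasing order. Then dim K = 2 and the simplices of K are:

  0-simplices (7): [1], [2], [3], [4], [5], [6], [7]
  1-simplices (18): [1,2], [1,3], [1,4], [1,5], [1,7], [2,3], [2,4], [2,6], [2,7], [3,4], [3,5], [3,6], [3,7], [4,6], [4,7], [5,6], [5,7], [6,7]
  2-simplices (12): [1,2,4], [1,2,7], [1,3,4], [1,3,5], [1,5,7], [2,3,6], [2,3,7], [2,4,6], [3,4,7], [3,5,6], [4,6,7], [5,6,7]

Hence C_0 ≅ Z^7, C_1 ≅ Z^18, C_2 ≅ Z^12.

∂_1: C_1 → C_0 maps an edge to its endpoints' difference, ∂[p,q] = q − p.
The 7×18 boundary matrix has rank 6 and Smith normal form diag(1,1,1,1,1,1).

∂_2: C_2 → C_1 sends each 2-simplex [p,q,r] to [q,r] − [p,r] + [p,q]. For instance
  ∂[4,6,7] = [6,7] − [4,7] + [4,6],
  ∂[2,3,7] = [3,7] − [2,7] + [2,3].
This gives a 18×12 integer matrix of rank 12; reducing to Smith normal form yields diagonal entries (1,1,1,1,1,1,1,1,1,1,1,2).

Now H_k = ker ∂_k / im ∂_{k+1}, so:

  H_0: rank C_0 − rank ∂_1 = 7 − 6 = 1, and the invariant factors of ∂_1 are all 1, so H_0 = Z.
  H_1: rank ker ∂_1 − rank ∂_2 = (18 − 6) − 12 = 0, and ∂_2 has invariant factor 2 > 1, so H_1 = Z_2.
  H_2: rank ker ∂_2 − rank ∂_3 = (12 − 12) − 0 = 0, and there is no ∂_3, so H_2 = 0.

As a check, the Euler characteristic is 7 − 18 + 12 = 1, which agrees with 1 − 0 + 0 = 1.

H_0 = Z,  H_1 = Z_2,  H_2 = 0.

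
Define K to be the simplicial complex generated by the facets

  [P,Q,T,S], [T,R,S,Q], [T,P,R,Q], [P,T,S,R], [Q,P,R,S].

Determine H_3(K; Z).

H_3 ≅ Z.

We work with the vertex ordering P < Q < R < S < T. The simplices of K, each written with vertices in increasing order, are:

  0-simplices (5): P, Q, R, S, T
  1-simplices (10): PQ, PR, PS, PT, QR, QS, QT, RS, RT, ST
  2-simplices (10): PQR, PQS, PQT, PRS, PRT, PST, QRS, QRT, QST, RST
  3-simplices (5): PQRS, PQRT, PQST, PRST, QRST

so the chain groups are C_0 ≅ Z^5, C_1 ≅ Z^10, C_2 ≅ Z^10, C_3 ≅ Z^5.

Boundary ∂_1: C_1 → C_0 is given by ∂[p,q] = [q] − [p].
The resulting 5×10 matrix has rank 4, and its Smith normal form has invariant factors (1,1,1,1).

The boundary map ∂_2: C_2 → C_1 maps a triangle to the signed sum of its edges. For instance
  ∂PQS = QS − PS + PQ,
  ∂RST = ST − RT + RS.
The resulting 10×10 matrix has rank 6, and its Smith normal form has invariant factors (1,1,1,1,1,1).

The boundary map ∂_3: C_3 → C_2 sends each 3-simplex σ to the alternating sum Σ_i (−1)^i (σ with its i-th vertex removed). For instance
  ∂PQRS = QRS − PRS + PQS − PQR,
  ∂QRST = RST − QST + QRT − QRS.
As a 10×5 matrix over Z this has rank 4, with invariant factors (1,1,1,1).

Computing H_k = (kernel of ∂_k) / (image of ∂_{k+1}):

  H_3: rank ker ∂_3 − rank ∂_4 = (5 − 4) − 0 = 1, and there is no ∂_4, so H_3 ≅ Z.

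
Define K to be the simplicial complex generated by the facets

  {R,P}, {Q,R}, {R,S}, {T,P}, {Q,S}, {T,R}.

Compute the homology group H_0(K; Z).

Order the vertices as P < Q < R < S < T. Listing each simplex with vertices in this order, K has dimension 1 with simplices:

  0-simplices (5): P, Q, R, S, T
  1-simplices (6): PR, PT, QR, QS, RS, RT

Hence C_0 ≅ Z^5, C_1 ≅ Z^6.

The boundary map ∂_1: C_1 → C_0 is given by ∂[p,q] = [q] − [p]. For instance
  ∂PT = T − P.
The resulting 5×6 matrix has rank 4, and its Smith normal form has invariant factors (1,1,1,1).

Reading off H_k = ker ∂_k / im ∂_{k+1}:

  H_0: rank C_0 − rank ∂_1 = 5 − 4 = 1, and the invariant factors of ∂_1 are all 1, so H_0 ≅ Z.

H_0 = Z.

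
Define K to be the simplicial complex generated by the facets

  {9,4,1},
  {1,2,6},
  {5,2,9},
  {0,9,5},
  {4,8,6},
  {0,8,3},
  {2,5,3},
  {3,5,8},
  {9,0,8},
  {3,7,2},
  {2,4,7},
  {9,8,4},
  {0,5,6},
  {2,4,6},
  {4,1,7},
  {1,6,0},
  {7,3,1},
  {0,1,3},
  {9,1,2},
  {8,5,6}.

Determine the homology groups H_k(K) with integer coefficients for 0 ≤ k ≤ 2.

H_0 = Z,  H_1 = Z ⊕ Z/2Z,  H_2 = 0.

Order the vertices as 0 < 1 < 2 < 3 < 4 < 5 < 6 < 7 < 8 < 9. Listing each simplex with vertices in this order, K has dimension 2 with simplices:

  0-simplices (10): [0], [1], [2], [3], [4], [5], [6], [7], [8], [9]
  1-simplices (30): (30 of them)
  2-simplices (20): (20 of them)

Hence C_0 ≅ Z^10, C_1 ≅ Z^30, C_2 ≅ Z^20.

The boundary map ∂_1: C_1 → C_0 sends each edge [p,q] (with p < q) to q − p.
As a 10×30 matrix over Z this has rank 9, with invariant factors (1,1,1,1,1,1,1,1,1).

The boundary map ∂_2: C_2 → C_1 maps a triangle to the signed sum of its edges. For instance
  ∂[2,4,6] = [4,6] − [2,6] + [2,4],
  ∂[3,5,8] = [5,8] − [3,8] + [3,5].
The 30×20 boundary matrix has rank 20 and Smith normal form diag(1,1,1,1,1,1,1,1,1,1,1,1,1,1,1,1,1,1,1,2).

Reading off H_k = ker ∂_k / im ∂_{k+1}:

  H_0: rank C_0 − rank ∂_1 = 10 − 9 = 1, and the invariant factors of ∂_1 are all 1, so H_0 = Z.
  H_1: rank ker ∂_1 − rank ∂_2 = (30 − 9) − 20 = 1, and ∂_2 has invariant factor 2 > 1, so H_1 = Z ⊕ Z/2Z.
  H_2: rank ker ∂_2 − rank ∂_3 = (20 − 20) − 0 = 0, and there is no ∂_3, so H_2 = 0.

(K is a triangulation of the Klein bottle.)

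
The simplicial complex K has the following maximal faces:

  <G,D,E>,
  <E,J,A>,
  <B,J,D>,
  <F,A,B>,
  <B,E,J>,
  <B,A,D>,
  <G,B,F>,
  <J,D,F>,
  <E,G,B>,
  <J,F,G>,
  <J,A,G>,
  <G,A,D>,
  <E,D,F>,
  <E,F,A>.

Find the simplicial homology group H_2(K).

H_2 ≅ Z.

Order the vertices as A < B < D < E < F < G < J. Listing each simplex with vertices in this order, K has dimension 2 with simplices:

  0-simplices (7): A, B, D, E, F, G, J
  1-simplices (21): AB, AD, AE, AF, AG, AJ, BD, BE, BF, BG, BJ, DE, DF, DG, DJ, EF, EG, EJ, FG, FJ, GJ
  2-simplices (14): ABD, ABF, ADG, AEF, AEJ, AGJ, BDJ, BEG, BEJ, BFG, DEF, DEG, DFJ, FGJ

so the chain groups are C_0 ≅ Z^7, C_1 ≅ Z^21, C_2 ≅ Z^14.

∂_1: C_1 → C_0 maps an edge to its endpoints' difference, ∂[p,q] = q − p. For instance
  ∂BG = G − B.
This gives a 7×21 integer matrix of rank 6; reducing to Smith normal form yields diagonal entries (1,1,1,1,1,1).

∂_2: C_2 → C_1 maps a triangle to the signed sum of its edges. For instance
  ∂ABF = BF − AF + AB,
  ∂DEG = EG − DG + DE.
This gives a 21×14 integer matrix of rank 13; reducing to Smith normal form yields diagonal entries (1,1,1,1,1,1,1,1,1,1,1,1,1).

Now H_k = ker ∂_k / im ∂_{k+1}, so:

  H_2: rank ker ∂_2 − rank ∂_3 = (14 − 13) − 0 = 1, and there is no ∂_3, so H_2 = Z.

(K is a triangulation of the torus T^2.)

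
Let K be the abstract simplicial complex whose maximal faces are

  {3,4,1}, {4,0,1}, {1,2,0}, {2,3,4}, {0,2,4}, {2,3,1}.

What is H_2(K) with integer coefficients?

H_2 = Z.

Take the total order 0 < 1 < 2 < 3 < 4 on the vertex set. Then K (dimension 2) consists of the simplices:

  0-simplices (5): [0], [1], [2], [3], [4]
  1-simplices (9): [0,1], [0,2], [0,4], [1,2], [1,3], [1,4], [2,3], [2,4], [3,4]
  2-simplices (6): [0,1,2], [0,1,4], [0,2,4], [1,2,3], [1,3,4], [2,3,4]

giving chain groups C_0 ≅ Z^5, C_1 ≅ Z^9, C_2 ≅ Z^6.

Boundary ∂_1: C_1 → C_0 is given by ∂[p,q] = [q] − [p].
The 5×9 boundary matrix has rank 4 and Smith normal form diag(1,1,1,1).

Boundary ∂_2: C_2 → C_1 maps a triangle to the signed sum of its edges. For instance
  ∂[1,2,3] = [2,3] − [1,3] + [1,2],
  ∂[0,1,2] = [1,2] − [0,2] + [0,1].
The 9×6 boundary matrix has rank 5 and Smith normal form diag(1,1,1,1,1).

From H_k ≅ ker(∂_k) / im(∂_{k+1}) we obtain:

  H_2: rank ker ∂_2 − rank ∂_3 = (6 − 5) − 0 = 1, and there is no ∂_3, so H_2 = Z.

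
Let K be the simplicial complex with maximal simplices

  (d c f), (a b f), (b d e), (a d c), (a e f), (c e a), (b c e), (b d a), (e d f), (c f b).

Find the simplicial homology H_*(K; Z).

H_0 ≅ Z,  H_1 ≅ Z/2,  H_2 = 0.

Order the vertices as a < b < c < d < e < f. Listing each simplex with vertices in this order, K has dimension 2 with simplices:

  0-simplices (6): a, b, c, d, e, f
  1-simplices (15): ab, ac, ad, ae, af, bc, bd, be, bf, cd, ce, cf, de, df, ef
  2-simplices (10): abd, abf, acd, ace, aef, bce, bcf, bde, cdf, def

so the chain groups are C_0 ≅ Z^6, C_1 ≅ Z^15, C_2 ≅ Z^10.

The boundary map ∂_1: C_1 → C_0 sends each edge [p,q] (with p < q) to q − p. For instance
  ∂be = e − b.
The resulting 6×15 matrix has rank 5, and its Smith normal form has invariant factors (1,1,1,1,1).

∂_2: C_2 → C_1 sends each 2-simplex [p,q,r] to [q,r] − [p,r] + [p,q]. For instance
  ∂abd = bd − ad + ab,
  ∂def = ef − df + de.
This gives a 15×10 integer matrix of rank 10; reducing to Smith normal form yields diagonal entries (1,1,1,1,1,1,1,1,1,2).

Reading off H_k = ker ∂_k / im ∂_{k+1}:

  H_0: rank C_0 − rank ∂_1 = 6 − 5 = 1, and the invariant factors of ∂_1 are all 1, so H_0 = Z.
  H_1: rank ker ∂_1 − rank ∂_2 = (15 − 5) − 10 = 0, and ∂_2 has invariant factor 2 > 1, so H_1 = Z/2.
  H_2: rank ker ∂_2 − rank ∂_3 = (10 − 10) − 0 = 0, and there is no ∂_3, so H_2 = 0.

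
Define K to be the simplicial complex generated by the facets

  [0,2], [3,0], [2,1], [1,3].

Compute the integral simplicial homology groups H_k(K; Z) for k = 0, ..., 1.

H_0 = Z,  H_1 = Z.

Fix the vertex order 0 < 1 < 2 < 3 and write every simplex with vertices in increasing order. Then dim K = 1 and the simplices of K are:

  0-simplices (4): [0], [1], [2], [3]
  1-simplices (4): [0,2], [0,3], [1,2], [1,3]

Hence C_0 ≅ Z^4, C_1 ≅ Z^4.

∂_1: C_1 → C_0 maps an edge to its endpoints' difference, ∂[p,q] = q − p. For instance
  ∂[0,2] = [2] − [0].
This gives a 4×4 integer matrix of rank 3; reducing to Smith normal form yields diagonal entries (1,1,1).

Reading off H_k = ker ∂_k / im ∂_{k+1}:

  H_0: rank C_0 − rank ∂_1 = 4 − 3 = 1, and the invariant factors of ∂_1 are all 1, so H_0 ≅ Z.
  H_1: rank ker ∂_1 − rank ∂_2 = (4 − 3) − 0 = 1, and there is no ∂_2, so H_1 ≅ Z.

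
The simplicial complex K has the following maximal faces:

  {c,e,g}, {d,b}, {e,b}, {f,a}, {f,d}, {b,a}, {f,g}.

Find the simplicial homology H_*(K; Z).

Order the vertices as a < b < c < d < e < f < g. Listing each simplex with vertices in this order, K has dimension 2 with simplices:

  0-simplices (7): a, b, c, d, e, f, g
  1-simplices (9): ab, af, bd, be, ce, cg, df, eg, fg
  2-simplices (1): ceg

so the chain groups are C_0 ≅ Z^7, C_1 ≅ Z^9, C_2 ≅ Z^1.

The boundary map ∂_1: C_1 → C_0 is given by ∂[p,q] = [q] − [p].
The resulting 7×9 matrix has rank 6, and its Smith normal form has invariant factors (1,1,1,1,1,1).

Boundary ∂_2: C_2 → C_1 sends each 2-simplex [p,q,r] to [q,r] − [p,r] + [p,q]. For instance
  ∂ceg = eg − cg + ce.
The resulting 9×1 matrix has rank 1, and its Smith normal form has invariant factors (1).

From H_k ≅ ker(∂_k) / im(∂_{k+1}) we obtain:

  H_0: rank C_0 − rank ∂_1 = 7 − 6 = 1, and the invariant factors of ∂_1 are all 1, so H_0 ≅ Z.
  H_1: rank ker ∂_1 − rank ∂_2 = (9 − 6) − 1 = 2, and the invariant factors of ∂_2 are all 1, so H_1 ≅ Z^2.
  H_2: rank ker ∂_2 − rank ∂_3 = (1 − 1) − 0 = 0, and there is no ∂_3, so H_2 ≅ 0.

H_0 = Z,  H_1 = Z^2,  H_2 = 0.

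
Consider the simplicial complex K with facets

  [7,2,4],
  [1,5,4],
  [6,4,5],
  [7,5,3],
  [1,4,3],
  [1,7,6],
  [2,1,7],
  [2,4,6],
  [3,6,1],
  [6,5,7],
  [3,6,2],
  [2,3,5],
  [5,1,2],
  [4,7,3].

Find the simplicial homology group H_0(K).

H_0 = Z.

K has 7 vertices, 21 edges, 14 triangles.
rank ∂_0 = 0, rank ∂_1 = 6 ⇒ b_0 = 7 − 0 − 6 = 1; all invariant factors of ∂_1 are 1 so no torsion. So H_0 ≅ Z.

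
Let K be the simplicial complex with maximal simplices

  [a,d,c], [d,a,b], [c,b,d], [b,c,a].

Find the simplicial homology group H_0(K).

K has 4 vertices, 6 edges, 4 triangles.
rank ∂_0 = 0, rank ∂_1 = 3 ⇒ b_0 = 4 − 0 − 3 = 1; all invariant factors of ∂_1 are 1 so no torsion. So H_0 ≅ Z.

H_0 ≅ Z.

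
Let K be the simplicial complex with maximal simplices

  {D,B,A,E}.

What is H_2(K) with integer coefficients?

We work with the vertex ordering A < B < D < E. The simplices of K, each written with vertices in increasing order, are:

  0-simplices (4): A, B, D, E
  1-simplices (6): AB, AD, AE, BD, BE, DE
  2-simplices (4): ABD, ABE, ADE, BDE
  3-simplices (1): ABDE

Hence C_0 ≅ Z^4, C_1 ≅ Z^6, C_2 ≅ Z^4, C_3 ≅ Z^1.

∂_1: C_1 → C_0 is given by ∂[p,q] = [q] − [p].
This gives a 4×6 integer matrix of rank 3; reducing to Smith normal form yields diagonal entries (1,1,1).

Boundary ∂_2: C_2 → C_1 maps a triangle to the signed sum of its edges. For instance
  ∂ADE = DE − AE + AD,
  ∂BDE = DE − BE + BD.
The 6×4 boundary matrix has rank 3 and Smith normal form diag(1,1,1).

∂_3: C_3 → C_2 sends each 3-simplex σ to the alternating sum Σ_i (−1)^i (σ with its i-th vertex removed). For instance
  ∂ABDE = BDE − ADE + ABE − ABD.
The 4×1 boundary matrix has rank 1 and Smith normal form diag(1).

Computing H_k = (kernel of ∂_k) / (image of ∂_{k+1}):

  H_2: rank ker ∂_2 − rank ∂_3 = (4 − 3) − 1 = 0, and the invariant factors of ∂_3 are all 1, so H_2 ≅ 0.

H_2 = 0.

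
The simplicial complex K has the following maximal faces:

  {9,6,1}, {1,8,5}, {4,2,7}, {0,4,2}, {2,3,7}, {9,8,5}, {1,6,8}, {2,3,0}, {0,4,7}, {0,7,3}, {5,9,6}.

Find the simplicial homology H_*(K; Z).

H_0 ≅ Z^2,  H_1 ≅ Z,  H_2 ≅ Z.

K has 10 vertices, 19 edges, 11 triangles.
rank ∂_0 = 0, rank ∂_1 = 8 ⇒ b_0 = 10 − 0 − 8 = 2; all invariant factors of ∂_1 are 1 so no torsion. So H_0 = Z^2.
rank ∂_1 = 8, rank ∂_2 = 10 ⇒ b_1 = 19 − 8 − 10 = 1; all invariant factors of ∂_2 are 1 so no torsion. So H_1 = Z.
rank ∂_2 = 10, rank ∂_3 = 0 ⇒ b_2 = 11 − 10 − 0 = 1. So H_2 = Z.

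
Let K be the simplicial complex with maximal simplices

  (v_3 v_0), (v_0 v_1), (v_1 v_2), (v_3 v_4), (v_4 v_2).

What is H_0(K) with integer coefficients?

H_0 ≅ Z.

We work with the vertex ordering v_0 < v_1 < v_2 < v_3 < v_4. The simplices of K, each written with vertices in increasing order, are:

  0-simplices (5): [v_0], [v_1], [v_2], [v_3], [v_4]
  1-simplices (5): [v_0,v_1], [v_0,v_3], [v_1,v_2], [v_2,v_4], [v_3,v_4]

so the chain groups are C_0 ≅ Z^5, C_1 ≅ Z^5.

The boundary map ∂_1: C_1 → C_0 sends each edge [p,q] (with p < q) to q − p. For instance
  ∂[v_3,v_4] = [v_4] − [v_3].
This gives a 5×5 integer matrix of rank 4; reducing to Smith normal form yields diagonal entries (1,1,1,1).

Reading off H_k = ker ∂_k / im ∂_{k+1}:

  H_0: rank C_0 − rank ∂_1 = 5 − 4 = 1, and the invariant factors of ∂_1 are all 1, so H_0 = Z.

(K is a triangulation of the circle S^1.)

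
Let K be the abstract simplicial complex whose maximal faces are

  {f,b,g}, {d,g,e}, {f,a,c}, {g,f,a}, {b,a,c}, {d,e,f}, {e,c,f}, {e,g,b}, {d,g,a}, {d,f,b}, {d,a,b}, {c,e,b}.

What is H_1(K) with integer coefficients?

Fix the vertex order a < b < c < d < e < f < g and write every simplex with vertices in increasing order. Then dim K = 2 and the simplices of K are:

  0-simplices (7): a, b, c, d, e, f, g
  1-simplices (18): ab, ac, ad, af, ag, bc, bd, be, bf, bg, ce, cf, de, df, dg, ef, eg, fg
  2-simplices (12): abc, abd, acf, adg, afg, bce, bdf, beg, bfg, cef, def, deg

Hence C_0 ≅ Z^7, C_1 ≅ Z^18, C_2 ≅ Z^12.

The boundary map ∂_1: C_1 → C_0 is given by ∂[p,q] = [q] − [p].
The 7×18 boundary matrix has rank 6 and Smith normal form diag(1,1,1,1,1,1).

Boundary ∂_2: C_2 → C_1 acts by ∂[p,q,r] = [q,r] − [p,r] + [p,q]. For instance
  ∂def = ef − df + de,
  ∂acf = cf − af + ac.
The resulting 18×12 matrix has rank 12, and its Smith normal form has invariant factors (1,1,1,1,1,1,1,1,1,1,1,2).

Computing H_k = (kernel of ∂_k) / (image of ∂_{k+1}):

  H_1: rank ker ∂_1 − rank ∂_2 = (18 − 6) − 12 = 0, and ∂_2 has invariant factor 2 > 1, so H_1 ≅ Z/2Z.

(K is a triangulation of the real projective plane RP^2.)

H_1 = Z/2Z.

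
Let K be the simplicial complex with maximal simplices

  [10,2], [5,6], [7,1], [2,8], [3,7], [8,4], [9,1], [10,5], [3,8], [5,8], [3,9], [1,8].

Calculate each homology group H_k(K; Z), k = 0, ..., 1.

H_0 = Z,  H_1 = Z^3.

We work with the vertex ordering 1 < 2 < 3 < 4 < 5 < 6 < 7 < 8 < 9 < 10. The simplices of K, each written with vertices in increasing order, are:

  0-simplices (10): [1], [2], [3], [4], [5], [6], [7], [8], [9], [10]
  1-simplices (12): [1,7], [1,8], [1,9], [2,8], [2,10], [3,7], [3,8], [3,9], [4,8], [5,6], [5,8], [5,10]

so the chain groups are C_0 ≅ Z^10, C_1 ≅ Z^12.

Boundary ∂_1: C_1 → C_0 sends each edge [p,q] (with p < q) to q − p. For instance
  ∂[2,10] = [10] − [2].
This gives a 10×12 integer matrix of rank 9; reducing to Smith normal form yields diagonal entries (1,1,1,1,1,1,1,1,1).

Computing H_k = (kernel of ∂_k) / (image of ∂_{k+1}):

  H_0: rank C_0 − rank ∂_1 = 10 − 9 = 1, and the invariant factors of ∂_1 are all 1, so H_0 = Z.
  H_1: rank ker ∂_1 − rank ∂_2 = (12 − 9) − 0 = 3, and there is no ∂_2, so H_1 = Z^3.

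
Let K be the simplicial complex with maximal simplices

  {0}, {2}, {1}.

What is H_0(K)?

H_0 = Z^3.

Order the vertices as 0 < 1 < 2. Listing each simplex with vertices in this order, K has dimension 0 with simplices:

  0-simplices (3): [0], [1], [2]

Hence C_0 ≅ Z^3.

From H_k ≅ ker(∂_k) / im(∂_{k+1}) we obtain:

  H_0: rank C_0 − rank ∂_1 = 3 − 0 = 3, and there is no ∂_1, so H_0 ≅ Z^3.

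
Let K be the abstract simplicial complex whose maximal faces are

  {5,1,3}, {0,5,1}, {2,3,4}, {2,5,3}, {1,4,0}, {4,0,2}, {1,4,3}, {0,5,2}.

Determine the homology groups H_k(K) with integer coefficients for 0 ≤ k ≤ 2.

We work with the vertex ordering 0 < 1 < 2 < 3 < 4 < 5. The simplices of K, each written with vertices in increasing order, are:

  0-simplices (6): [0], [1], [2], [3], [4], [5]
  1-simplices (12): [0,1], [0,2], [0,4], [0,5], [1,3], [1,4], [1,5], [2,3], [2,4], [2,5], [3,4], [3,5]
  2-simplices (8): [0,1,4], [0,1,5], [0,2,4], [0,2,5], [1,3,4], [1,3,5], [2,3,4], [2,3,5]

Hence C_0 ≅ Z^6, C_1 ≅ Z^12, C_2 ≅ Z^8.

∂_1: C_1 → C_0 sends each edge [p,q] (with p < q) to q − p.
The 6×12 boundary matrix has rank 5 and Smith normal form diag(1,1,1,1,1).

∂_2: C_2 → C_1 acts by ∂[p,q,r] = [q,r] − [p,r] + [p,q]. For instance
  ∂[0,2,4] = [2,4] − [0,4] + [0,2],
  ∂[0,1,4] = [1,4] − [0,4] + [0,1].
The resulting 12×8 matrix has rank 7, and its Smith normal form has invariant factors (1,1,1,1,1,1,1).

Reading off H_k = ker ∂_k / im ∂_{k+1}:

  H_0: rank C_0 − rank ∂_1 = 6 − 5 = 1, and the invariant factors of ∂_1 are all 1, so H_0 ≅ Z.
  H_1: rank ker ∂_1 − rank ∂_2 = (12 − 5) − 7 = 0, and the invariant factors of ∂_2 are all 1, so H_1 ≅ 0.
  H_2: rank ker ∂_2 − rank ∂_3 = (8 − 7) − 0 = 1, and there is no ∂_3, so H_2 ≅ Z.

H_0 ≅ Z,  H_1 = 0,  H_2 ≅ Z.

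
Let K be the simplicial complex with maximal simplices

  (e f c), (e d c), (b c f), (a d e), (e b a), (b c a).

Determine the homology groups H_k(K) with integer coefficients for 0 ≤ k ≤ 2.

H_0 = Z,  H_1 = Z,  H_2 = 0.

K has 6 vertices, 12 edges, 6 triangles.
rank ∂_0 = 0, rank ∂_1 = 5 ⇒ b_0 = 6 − 0 − 5 = 1; all invariant factors of ∂_1 are 1 so no torsion. So H_0 = Z.
rank ∂_1 = 5, rank ∂_2 = 6 ⇒ b_1 = 12 − 5 − 6 = 1; all invariant factors of ∂_2 are 1 so no torsion. So H_1 = Z.
rank ∂_2 = 6, rank ∂_3 = 0 ⇒ b_2 = 6 − 6 − 0 = 0. So H_2 = 0.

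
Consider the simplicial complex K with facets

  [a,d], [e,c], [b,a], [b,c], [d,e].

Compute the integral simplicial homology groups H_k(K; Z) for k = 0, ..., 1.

H_0 ≅ Z,  H_1 ≅ Z.

Order the vertices as a < b < c < d < e. Listing each simplex with vertices in this order, K has dimension 1 with simplices:

  0-simplices (5): a, b, c, d, e
  1-simplices (5): ab, ad, bc, ce, de

Hence C_0 ≅ Z^5, C_1 ≅ Z^5.

∂_1: C_1 → C_0 is given by ∂[p,q] = [q] − [p]. For instance
  ∂bc = c − b.
The 5×5 boundary matrix has rank 4 and Smith normal form diag(1,1,1,1).

Now H_k = ker ∂_k / im ∂_{k+1}, so:

  H_0: rank C_0 − rank ∂_1 = 5 − 4 = 1, and the invariant factors of ∂_1 are all 1, so H_0 = Z.
  H_1: rank ker ∂_1 − rank ∂_2 = (5 − 4) − 0 = 1, and there is no ∂_2, so H_1 = Z.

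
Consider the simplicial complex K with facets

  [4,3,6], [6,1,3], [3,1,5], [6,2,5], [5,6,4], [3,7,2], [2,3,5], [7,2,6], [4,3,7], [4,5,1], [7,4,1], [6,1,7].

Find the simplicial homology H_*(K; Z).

Take the total order 1 < 2 < 3 < 4 < 5 < 6 < 7 on the vertex set. Then K (dimension 2) consists of the simplices:

  0-simplices (7): [1], [2], [3], [4], [5], [6], [7]
  1-simplices (18): [1,3], [1,4], [1,5], [1,6], [1,7], [2,3], [2,5], [2,6], [2,7], [3,4], [3,5], [3,6], [3,7], [4,5], [4,6], [4,7], [5,6], [6,7]
  2-simplices (12): [1,3,5], [1,3,6], [1,4,5], [1,4,7], [1,6,7], [2,3,5], [2,3,7], [2,5,6], [2,6,7], [3,4,6], [3,4,7], [4,5,6]

Hence C_0 ≅ Z^7, C_1 ≅ Z^18, C_2 ≅ Z^12.

The boundary map ∂_1: C_1 → C_0 sends each edge [p,q] (with p < q) to q − p.
The resulting 7×18 matrix has rank 6, and its Smith normal form has invariant factors (1,1,1,1,1,1).

Boundary ∂_2: C_2 → C_1 acts by ∂[p,q,r] = [q,r] − [p,r] + [p,q]. For instance
  ∂[2,3,7] = [3,7] − [2,7] + [2,3],
  ∂[1,3,6] = [3,6] − [1,6] + [1,3].
The 18×12 boundary matrix has rank 12 and Smith normal form diag(1,1,1,1,1,1,1,1,1,1,1,2).

Now H_k = ker ∂_k / im ∂_{k+1}, so:

  H_0: rank C_0 − rank ∂_1 = 7 − 6 = 1, and the invariant factors of ∂_1 are all 1, so H_0 = Z.
  H_1: rank ker ∂_1 − rank ∂_2 = (18 − 6) − 12 = 0, and ∂_2 has invariant factor 2 > 1, so H_1 = Z/2.
  H_2: rank ker ∂_2 − rank ∂_3 = (12 − 12) − 0 = 0, and there is no ∂_3, so H_2 = 0.

H_0 = Z,  H_1 = Z/2,  H_2 = 0.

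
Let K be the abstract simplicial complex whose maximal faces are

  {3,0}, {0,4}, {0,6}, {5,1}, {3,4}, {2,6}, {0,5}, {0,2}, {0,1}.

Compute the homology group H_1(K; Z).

We work with the vertex ordering 0 < 1 < 2 < 3 < 4 < 5 < 6. The simplices of K, each written with vertices in increasing order, are:

  0-simplices (7): [0], [1], [2], [3], [4], [5], [6]
  1-simplices (9): [0,1], [0,2], [0,3], [0,4], [0,5], [0,6], [1,5], [2,6], [3,4]

giving chain groups C_0 ≅ Z^7, C_1 ≅ Z^9.

The boundary map ∂_1: C_1 → C_0 is given by ∂[p,q] = [q] − [p]. For instance
  ∂[3,4] = [4] − [3].
This gives a 7×9 integer matrix of rank 6; reducing to Smith normal form yields diagonal entries (1,1,1,1,1,1).

Reading off H_k = ker ∂_k / im ∂_{k+1}:

  H_1: rank ker ∂_1 − rank ∂_2 = (9 − 6) − 0 = 3, and there is no ∂_2, so H_1 ≅ Z^3.

(K is a triangulation of a wedge of 3 circles.)

H_1 ≅ Z^3.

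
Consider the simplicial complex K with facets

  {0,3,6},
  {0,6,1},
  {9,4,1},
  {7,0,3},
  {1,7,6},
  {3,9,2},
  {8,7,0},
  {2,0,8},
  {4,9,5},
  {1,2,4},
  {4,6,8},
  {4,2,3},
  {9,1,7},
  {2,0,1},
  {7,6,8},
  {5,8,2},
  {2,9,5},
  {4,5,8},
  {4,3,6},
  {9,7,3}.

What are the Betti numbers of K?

Take the total order 0 < 1 < 2 < 3 < 4 < 5 < 6 < 7 < 8 < 9 on the vertex set. Then K (dimension 2) consists of the simplices:

  0-simplices (10): [0], [1], [2], [3], [4], [5], [6], [7], [8], [9]
  1-simplices (30): (30 of them)
  2-simplices (20): (20 of them)

Hence C_0 ≅ Z^10, C_1 ≅ Z^30, C_2 ≅ Z^20.

Boundary ∂_1: C_1 → C_0 is given by ∂[p,q] = [q] − [p]. For instance
  ∂[1,4] = [4] − [1].
The 10×30 boundary matrix has rank 9 and Smith normal form diag(1,1,1,1,1,1,1,1,1).

∂_2: C_2 → C_1 maps a triangle to the signed sum of its edges. For instance
  ∂[3,4,6] = [4,6] − [3,6] + [3,4],
  ∂[2,3,4] = [3,4] − [2,4] + [2,3].
This gives a 30×20 integer matrix of rank 20; reducing to Smith normal form yields diagonal entries (1,1,1,1,1,1,1,1,1,1,1,1,1,1,1,1,1,1,1,2).

Reading off H_k = ker ∂_k / im ∂_{k+1}:

  H_0: rank C_0 − rank ∂_1 = 10 − 9 = 1, and the invariant factors of ∂_1 are all 1, so H_0 ≅ Z.
  H_1: rank ker ∂_1 − rank ∂_2 = (30 − 9) − 20 = 1, and ∂_2 has invariant factor 2 > 1, so H_1 ≅ Z ⊕ Z/2.
  H_2: rank ker ∂_2 − rank ∂_3 = (20 − 20) − 0 = 0, and there is no ∂_3, so H_2 ≅ 0.

(K is a triangulation of the Klein bottle.)

Hence the Betti numbers are b_0 = 1, b_1 = 1, b_2 = 0.

b_0 = 1, b_1 = 1, b_2 = 0.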